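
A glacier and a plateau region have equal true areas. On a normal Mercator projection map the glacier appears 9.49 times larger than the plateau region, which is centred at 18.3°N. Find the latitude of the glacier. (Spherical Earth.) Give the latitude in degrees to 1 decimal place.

For equal true areas on Mercator, apparent areas scale as sec²φ, so the ratio is cos²φ₂ / cos²φ₁.
cos²φ₂ / cos²φ₁ = 9.49  ⇒  cos φ₁ = cos 18.3° / √9.49 = 0.9494/3.081 = 0.3082.
φ₁ = arccos(0.3082) ≈ 72.0°.

72.0°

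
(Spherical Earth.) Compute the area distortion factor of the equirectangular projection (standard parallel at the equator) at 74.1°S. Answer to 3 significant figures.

3.65

In the plate carrée (x = Rλ, y = Rφ), meridians are true-scale (h = 1) and parallels are stretched by k = sec φ.
Areal scale = h·k = 1 × sec φ; at 74.1°, h = 1.000, k = 3.650, so h·k = 3.650.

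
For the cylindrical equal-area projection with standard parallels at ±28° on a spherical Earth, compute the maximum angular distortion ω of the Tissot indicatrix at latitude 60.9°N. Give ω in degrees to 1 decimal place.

A cylindrical equal-area projection with standard parallel φ₀ has meridian scale h = cos φ / cos φ₀ and parallel scale k = cos φ₀ / cos φ (so areas are preserved, h·k = 1).
At 60.9°: h = 0.5508, k = 1.816; principal scales a = 1.816, b = 0.5508.
sin(ω/2) = (a − b)/(a + b) = 1.265/2.366 = 0.5345, so ω = 2 arcsin(0.5345) ≈ 64.6°.

64.6°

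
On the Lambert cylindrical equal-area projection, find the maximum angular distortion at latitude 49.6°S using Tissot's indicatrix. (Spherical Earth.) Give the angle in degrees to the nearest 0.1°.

The Lambert cylindrical equal-area projection is the cylindrical equal-area projection with its standard parallel at the equator (φ₀ = 0). Cylindrical equal-area (φ₀ = 0°): h = cos φ / cos 0° along meridians, k = cos 0° / cos φ along parallels; h·k = 1.
At 49.6°: h = 0.6481, k = 1.543; principal scales a = 1.543, b = 0.6481.
sin(ω/2) = (a − b)/(a + b) = 0.8948/2.191 = 0.4084, so ω = 2 arcsin(0.4084) ≈ 48.2°.

48.2°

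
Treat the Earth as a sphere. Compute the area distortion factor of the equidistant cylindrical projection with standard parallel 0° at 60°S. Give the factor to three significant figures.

2.00

For the equirectangular projection with φ₀ = 0 (plate carrée), h = 1 along meridians and k = sec φ along parallels.
Areal scale = h·k = 1 × sec φ; at 60°, h = 1.000, k = 2.000, so h·k = 2.000.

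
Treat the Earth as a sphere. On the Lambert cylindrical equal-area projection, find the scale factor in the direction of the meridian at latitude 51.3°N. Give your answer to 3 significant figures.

The Lambert cylindrical equal-area projection is the cylindrical equal-area projection with its standard parallel at the equator (φ₀ = 0). Cylindrical equal-area (φ₀ = 0°): h = cos φ / cos 0° along meridians, k = cos 0° / cos φ along parallels; h·k = 1.
h = cos 51.3° / cos 0° = 0.6252/1.000 = 0.6252.

0.625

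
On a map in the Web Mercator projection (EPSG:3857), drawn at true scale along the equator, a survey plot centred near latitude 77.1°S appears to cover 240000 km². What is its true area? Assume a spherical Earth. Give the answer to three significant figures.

12000 km²

For Mercator, h = k = sec φ (a conformal cylindrical projection has a single point scale, 1/cos φ).
Areal scale = k² = sec²φ = 1/cos²(77.1°) = 1/0.2233² = 20.06.
True area = apparent / (areal scale) = 240000 / 20.06 ≈ 12000 km².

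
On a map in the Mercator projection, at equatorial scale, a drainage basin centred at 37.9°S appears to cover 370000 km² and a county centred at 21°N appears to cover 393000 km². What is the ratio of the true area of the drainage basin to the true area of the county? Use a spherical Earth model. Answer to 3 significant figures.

0.673

Mercator's areal exaggeration is sec²φ; hence true area = (apparent area) · cos²φ.
True area of drainage basin: 370000 × cos²(37.9°) = 370000 × 0.6227 = 230400 km².
True area of county: 393000 × cos²(21°) = 393000 × 0.8716 = 342500 km².
Ratio = 230400 / 342500 ≈ 0.673.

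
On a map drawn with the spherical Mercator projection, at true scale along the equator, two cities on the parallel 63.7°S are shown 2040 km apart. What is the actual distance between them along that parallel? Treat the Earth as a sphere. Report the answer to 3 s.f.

904 km

For Mercator, h = k = sec φ (a conformal cylindrical projection has a single point scale, 1/cos φ).
Along the parallel at 63.7°, map distances are exaggerated by k = sec 63.7° = 2.257.
True distance = 2040 / 2.257 = 2040 × cos 63.7° ≈ 904 km.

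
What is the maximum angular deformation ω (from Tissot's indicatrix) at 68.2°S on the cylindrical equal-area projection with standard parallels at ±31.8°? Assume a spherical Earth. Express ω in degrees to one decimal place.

For cylindrical equal-area with standard parallel φ₀, h = cos φ / cos φ₀ and k = cos φ₀ / cos φ, so h·k = 1.
At 68.2°: h = 0.4370, k = 2.289; principal scales a = 2.289, b = 0.4370.
sin(ω/2) = (a − b)/(a + b) = 1.852/2.726 = 0.6794, so ω = 2 arcsin(0.6794) ≈ 85.6°.

85.6°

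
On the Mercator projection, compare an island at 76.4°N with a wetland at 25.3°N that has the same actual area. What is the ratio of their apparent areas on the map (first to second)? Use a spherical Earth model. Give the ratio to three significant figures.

Mercator areal scale is sec²φ.
At 76.4°: sec²(76.4°) = 1/0.2351² = 18.09.
At 25.3°: sec²(25.3°) = 1/0.9041² = 1.223.
Ratio = 18.09/1.223 = cos²(25.3°)/cos²(76.4°) ≈ 14.8.

14.8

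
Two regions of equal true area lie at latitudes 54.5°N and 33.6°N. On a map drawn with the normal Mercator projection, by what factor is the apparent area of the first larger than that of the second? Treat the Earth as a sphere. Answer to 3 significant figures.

On Mercator, area is exaggerated by sec²φ = 1/cos²φ.
At 54.5°: sec²(54.5°) = 1/0.5807² = 2.965.
At 33.6°: sec²(33.6°) = 1/0.8329² = 1.441.
Ratio = 2.965/1.441 = cos²(33.6°)/cos²(54.5°) ≈ 2.06.

2.06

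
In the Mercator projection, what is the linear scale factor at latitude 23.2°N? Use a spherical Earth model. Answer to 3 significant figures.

1.09

For Mercator, h = k = sec φ (a conformal cylindrical projection has a single point scale, 1/cos φ).
k = 1/cos 23.2° = 1/0.9191 = 1.088.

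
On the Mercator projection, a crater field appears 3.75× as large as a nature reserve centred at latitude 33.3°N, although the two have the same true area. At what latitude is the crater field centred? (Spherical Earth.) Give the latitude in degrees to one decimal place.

64.4°

Mercator areal scale is sec²φ, so apparent-area ratio = sec²φ₁ / sec²φ₂ = cos²φ₂ / cos²φ₁.
cos²φ₂ / cos²φ₁ = 3.75  ⇒  cos φ₁ = cos 33.3° / √3.75 = 0.8358/1.936 = 0.4316.
φ₁ = arccos(0.4316) ≈ 64.4°.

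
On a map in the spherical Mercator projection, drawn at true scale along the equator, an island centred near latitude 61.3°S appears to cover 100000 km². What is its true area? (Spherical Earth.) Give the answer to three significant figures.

23100 km²

Mercator is conformal, so the point scale is isotropic: h = k = sec φ = 1/cos φ.
Areal scale = k² = sec²φ = 1/cos²(61.3°) = 1/0.4802² = 4.336.
True area = apparent / (areal scale) = 100000 / 4.336 ≈ 23100 km².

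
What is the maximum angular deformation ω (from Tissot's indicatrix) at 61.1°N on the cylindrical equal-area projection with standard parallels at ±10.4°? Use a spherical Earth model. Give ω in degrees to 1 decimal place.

75.3°

Cylindrical equal-area (φ₀ = 10.4°): h = cos φ / cos 10.4° along meridians, k = cos 10.4° / cos φ along parallels; h·k = 1.
At 61.1°: h = 0.4914, k = 2.035; principal scales a = 2.035, b = 0.4914.
sin(ω/2) = (a − b)/(a + b) = 1.544/2.527 = 0.6110, so ω = 2 arcsin(0.6110) ≈ 75.3°.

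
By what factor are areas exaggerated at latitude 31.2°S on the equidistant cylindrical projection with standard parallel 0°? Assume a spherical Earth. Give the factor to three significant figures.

For the equirectangular projection with φ₀ = 0 (plate carrée), h = 1 along meridians and k = sec φ along parallels.
Areal scale = h·k = 1 × sec φ; at 31.2°, h = 1.000, k = 1.169, so h·k = 1.169.

1.17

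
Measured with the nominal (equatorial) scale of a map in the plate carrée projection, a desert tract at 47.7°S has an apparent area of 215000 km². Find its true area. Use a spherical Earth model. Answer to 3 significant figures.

145000 km²

For the equirectangular projection with φ₀ = 0 (plate carrée), h = 1 along meridians and k = sec φ along parallels.
Areal scale = h·k = 1 × sec φ; at 47.7°, h = 1.000, k = 1.486, so h·k = 1.486.
True area = apparent / (areal scale) = 215000 / 1.486 ≈ 145000 km².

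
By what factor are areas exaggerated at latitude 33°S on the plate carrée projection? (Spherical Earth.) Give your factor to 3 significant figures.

1.19

For the equirectangular projection with φ₀ = 0 (plate carrée), h = 1 along meridians and k = sec φ along parallels.
Areal scale = h·k = 1 × sec φ; at 33°, h = 1.000, k = 1.192, so h·k = 1.192.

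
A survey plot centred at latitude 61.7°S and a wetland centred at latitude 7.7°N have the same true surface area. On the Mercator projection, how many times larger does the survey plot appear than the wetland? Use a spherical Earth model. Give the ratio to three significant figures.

On Mercator, area is exaggerated by sec²φ = 1/cos²φ.
At 61.7°: sec²(61.7°) = 1/0.4741² = 4.449.
At 7.7°: sec²(7.7°) = 1/0.9910² = 1.018.
Ratio = 4.449/1.018 = cos²(7.7°)/cos²(61.7°) ≈ 4.37.

4.37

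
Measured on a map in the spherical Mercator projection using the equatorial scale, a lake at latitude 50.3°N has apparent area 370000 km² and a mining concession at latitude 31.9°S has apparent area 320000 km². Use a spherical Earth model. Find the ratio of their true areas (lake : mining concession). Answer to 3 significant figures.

0.655

On Mercator the areal scale is sec²φ, so true area = apparent × cos²φ.
True area of lake: 370000 × cos²(50.3°) = 370000 × 0.4080 = 151000 km².
True area of mining concession: 320000 × cos²(31.9°) = 320000 × 0.7208 = 230600 km².
Ratio = 151000 / 230600 ≈ 0.655.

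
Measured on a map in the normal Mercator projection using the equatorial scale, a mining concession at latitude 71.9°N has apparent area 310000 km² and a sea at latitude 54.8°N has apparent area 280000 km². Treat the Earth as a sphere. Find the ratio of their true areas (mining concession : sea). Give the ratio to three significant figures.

0.322

Mercator's areal exaggeration is sec²φ; hence true area = (apparent area) · cos²φ.
True area of mining concession: 310000 × cos²(71.9°) = 310000 × 0.09652 = 29920 km².
True area of sea: 280000 × cos²(54.8°) = 280000 × 0.3323 = 93040 km².
Ratio = 29920 / 93040 ≈ 0.322.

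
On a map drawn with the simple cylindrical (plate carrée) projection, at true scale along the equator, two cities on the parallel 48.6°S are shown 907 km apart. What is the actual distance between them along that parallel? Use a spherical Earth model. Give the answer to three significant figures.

600 km

For the equirectangular projection with φ₀ = 0 (plate carrée), h = 1 along meridians and k = sec φ along parallels.
Along the parallel at 48.6°, map distances are exaggerated by k = sec 48.6° = 1.512.
True distance = 907 / 1.512 = 907 × cos 48.6° ≈ 600 km.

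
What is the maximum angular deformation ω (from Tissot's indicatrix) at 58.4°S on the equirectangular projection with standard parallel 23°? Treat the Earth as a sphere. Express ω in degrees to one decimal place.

31.9°

In the equirectangular projection with standard parallel φ₀ = 23° (x = Rλ cos φ₀, y = Rφ), meridians are true-scale (h = 1) and the parallel scale is k = cos φ₀ / cos φ.
At 58.4°: h = 1.000, k = 1.757; principal scales a = 1.757, b = 1.000.
sin(ω/2) = (a − b)/(a + b) = 0.7567/2.757 = 0.2745, so ω = 2 arcsin(0.2745) ≈ 31.9°.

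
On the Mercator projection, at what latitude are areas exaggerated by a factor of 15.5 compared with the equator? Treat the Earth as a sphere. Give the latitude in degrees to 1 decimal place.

Mercator areal scale is sec²φ.
sec²φ = 15.5  ⇒  cos²φ = 0.06452  ⇒  cos φ = 0.2540.
φ = arccos(0.2540) ≈ 75.3°.

75.3°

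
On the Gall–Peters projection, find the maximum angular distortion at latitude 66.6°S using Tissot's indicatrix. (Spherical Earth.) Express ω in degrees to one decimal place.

Gall–Peters is a cylindrical equal-area projection with standard parallels at ±45°. For cylindrical equal-area with standard parallel φ₀, h = cos φ / cos φ₀ and k = cos φ₀ / cos φ, so h·k = 1.
At 66.6°: h = 0.5617, k = 1.780; principal scales a = 1.780, b = 0.5617.
sin(ω/2) = (a − b)/(a + b) = 1.219/2.342 = 0.5204, so ω = 2 arcsin(0.5204) ≈ 62.7°.

62.7°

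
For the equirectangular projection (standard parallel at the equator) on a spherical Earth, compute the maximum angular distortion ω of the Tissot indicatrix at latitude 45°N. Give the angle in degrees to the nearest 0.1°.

19.8°

Plate carrée maps x = Rλ, y = Rφ. The meridian scale is h = 1 and the parallel scale is k = 1/cos φ = sec φ.
At 45°: h = 1.000, k = 1.414; principal scales a = 1.414, b = 1.000.
sin(ω/2) = (a − b)/(a + b) = 0.4142/2.414 = 0.1716, so ω = 2 arcsin(0.1716) ≈ 19.8°.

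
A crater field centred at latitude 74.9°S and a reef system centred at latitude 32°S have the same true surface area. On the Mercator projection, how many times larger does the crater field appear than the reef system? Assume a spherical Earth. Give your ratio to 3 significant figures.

Mercator areal scale is sec²φ.
At 74.9°: sec²(74.9°) = 1/0.2605² = 14.74.
At 32°: sec²(32°) = 1/0.8480² = 1.390.
Ratio = 14.74/1.390 = cos²(32°)/cos²(74.9°) ≈ 10.6.

10.6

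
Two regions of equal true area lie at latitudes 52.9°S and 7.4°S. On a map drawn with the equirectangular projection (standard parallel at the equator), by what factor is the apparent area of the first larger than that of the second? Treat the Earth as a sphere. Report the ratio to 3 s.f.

1.64

For the equirectangular projection with φ₀ = 0 (plate carrée), h = 1 along meridians and k = sec φ along parallels.
Areal scale at 52.9°: h·k = 1.000 × 1.658 = 1.658.
Areal scale at 7.4°: h·k = 1.000 × 1.008 = 1.008.
Ratio = 1.658/1.008 ≈ 1.64.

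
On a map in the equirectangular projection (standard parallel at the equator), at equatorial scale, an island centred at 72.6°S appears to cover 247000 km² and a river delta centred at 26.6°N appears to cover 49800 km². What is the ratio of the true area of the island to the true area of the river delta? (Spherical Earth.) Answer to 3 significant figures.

1.66

On the plate carrée, areal scale = h·k = 1 × sec φ, so true area = apparent × cos φ.
True area of island: 247000 × cos(72.6°) = 247000 × 0.2990 = 73860 km².
True area of river delta: 49800 × cos(26.6°) = 49800 × 0.8942 = 44530 km².
Ratio = 73860 / 44530 ≈ 1.66.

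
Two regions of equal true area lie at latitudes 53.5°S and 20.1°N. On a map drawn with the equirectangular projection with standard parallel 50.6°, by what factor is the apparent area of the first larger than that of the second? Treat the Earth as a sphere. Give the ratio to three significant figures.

With standard parallel φ₀ = 50.6°, the equirectangular projection gives x = Rλ cos φ₀, y = Rφ, so h = 1 and k = cos 50.6° / cos φ.
Areal scale at 53.5°: h·k = 1.000 × 1.067 = 1.067.
Areal scale at 20.1°: h·k = 1.000 × 0.6759 = 0.6759.
Ratio = 1.067/0.6759 ≈ 1.58.

1.58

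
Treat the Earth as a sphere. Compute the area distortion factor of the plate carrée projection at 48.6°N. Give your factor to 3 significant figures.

For the equirectangular projection with φ₀ = 0 (plate carrée), h = 1 along meridians and k = sec φ along parallels.
Areal scale = h·k = 1 × sec φ; at 48.6°, h = 1.000, k = 1.512, so h·k = 1.512.

1.51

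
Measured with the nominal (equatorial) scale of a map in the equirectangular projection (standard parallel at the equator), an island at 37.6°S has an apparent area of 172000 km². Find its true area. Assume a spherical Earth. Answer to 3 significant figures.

Plate carrée maps x = Rλ, y = Rφ. The meridian scale is h = 1 and the parallel scale is k = 1/cos φ = sec φ.
Areal scale = h·k = 1 × sec φ; at 37.6°, h = 1.000, k = 1.262, so h·k = 1.262.
True area = apparent / (areal scale) = 172000 / 1.262 ≈ 136000 km².

136000 km²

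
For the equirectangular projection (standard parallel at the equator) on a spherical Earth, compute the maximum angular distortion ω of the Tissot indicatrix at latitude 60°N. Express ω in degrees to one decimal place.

Plate carrée maps x = Rλ, y = Rφ. The meridian scale is h = 1 and the parallel scale is k = 1/cos φ = sec φ.
At 60°: h = 1.000, k = 2.000; principal scales a = 2.000, b = 1.000.
sin(ω/2) = (a − b)/(a + b) = 1.0000/3.000 = 0.3333, so ω = 2 arcsin(0.3333) ≈ 38.9°.

38.9°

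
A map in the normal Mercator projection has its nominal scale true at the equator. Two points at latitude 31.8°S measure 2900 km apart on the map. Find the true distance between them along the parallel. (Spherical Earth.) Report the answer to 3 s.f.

For Mercator, h = k = sec φ (a conformal cylindrical projection has a single point scale, 1/cos φ).
Along the parallel at 31.8°, map distances are exaggerated by k = sec 31.8° = 1.177.
True distance = 2900 / 1.177 = 2900 × cos 31.8° ≈ 2460 km.

2460 km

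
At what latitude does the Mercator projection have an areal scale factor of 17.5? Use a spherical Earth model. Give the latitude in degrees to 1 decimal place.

76.2°

Mercator areal scale is sec²φ.
sec²φ = 17.5  ⇒  cos²φ = 0.05714  ⇒  cos φ = 0.2390.
φ = arccos(0.2390) ≈ 76.2°.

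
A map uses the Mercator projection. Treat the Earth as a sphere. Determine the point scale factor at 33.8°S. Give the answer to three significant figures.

1.20

Mercator is conformal, so the point scale is isotropic: h = k = sec φ = 1/cos φ.
k = 1/cos 33.8° = 1/0.8310 = 1.203.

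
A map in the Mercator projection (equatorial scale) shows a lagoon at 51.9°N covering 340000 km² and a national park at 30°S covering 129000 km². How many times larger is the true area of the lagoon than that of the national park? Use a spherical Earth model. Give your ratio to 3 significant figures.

Since Mercator area scale is 1/cos²φ, the true area equals the apparent area multiplied by cos²φ.
True area of lagoon: 340000 × cos²(51.9°) = 340000 × 0.3807 = 129400 km².
True area of national park: 129000 × cos²(30°) = 129000 × 0.7500 = 96750 km².
Ratio = 129400 / 96750 ≈ 1.34.

1.34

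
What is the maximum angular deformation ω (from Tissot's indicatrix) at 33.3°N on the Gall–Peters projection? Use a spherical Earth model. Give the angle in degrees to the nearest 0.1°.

19.1°

The Gall–Peters projection is cylindrical equal-area with φ₀ = 45°. Cylindrical equal-area (φ₀ = 45°): h = cos φ / cos 45° along meridians, k = cos 45° / cos φ along parallels; h·k = 1.
At 33.3°: h = 1.182, k = 0.8460; principal scales a = 1.182, b = 0.8460.
sin(ω/2) = (a − b)/(a + b) = 0.3360/2.028 = 0.1657, so ω = 2 arcsin(0.1657) ≈ 19.1°.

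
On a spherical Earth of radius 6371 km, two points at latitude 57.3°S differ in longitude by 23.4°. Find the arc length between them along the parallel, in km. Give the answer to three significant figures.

Arc length along a parallel = R cos φ · Δλ (with Δλ in radians).
= 6371 × cos 57.3° × (23.4° × π/180) = 6371 × 0.5402 × 0.4084 ≈ 1410 km.

1410 km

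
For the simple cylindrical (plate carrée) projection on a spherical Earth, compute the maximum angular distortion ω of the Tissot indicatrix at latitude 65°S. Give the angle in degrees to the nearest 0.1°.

47.9°

Plate carrée maps x = Rλ, y = Rφ. The meridian scale is h = 1 and the parallel scale is k = 1/cos φ = sec φ.
At 65°: h = 1.000, k = 2.366; principal scales a = 2.366, b = 1.000.
sin(ω/2) = (a − b)/(a + b) = 1.366/3.366 = 0.4059, so ω = 2 arcsin(0.4059) ≈ 47.9°.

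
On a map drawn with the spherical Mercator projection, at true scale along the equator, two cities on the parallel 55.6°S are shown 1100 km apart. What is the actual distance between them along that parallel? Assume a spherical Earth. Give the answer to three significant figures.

Mercator is conformal, so the point scale is isotropic: h = k = sec φ = 1/cos φ.
Along the parallel at 55.6°, map distances are exaggerated by k = sec 55.6° = 1.770.
True distance = 1100 / 1.770 = 1100 × cos 55.6° ≈ 621 km.

621 km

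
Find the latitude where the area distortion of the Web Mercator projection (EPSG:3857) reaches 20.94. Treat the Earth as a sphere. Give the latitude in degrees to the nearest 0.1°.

Mercator areal scale is sec²φ.
sec²φ = 20.94  ⇒  cos²φ = 0.04776  ⇒  cos φ = 0.2185.
φ = arccos(0.2185) ≈ 77.4°.

77.4°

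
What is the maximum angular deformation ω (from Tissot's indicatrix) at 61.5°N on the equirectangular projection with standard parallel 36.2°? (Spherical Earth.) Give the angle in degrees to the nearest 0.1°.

29.8°

With standard parallel φ₀ = 36.2°, the equirectangular projection gives x = Rλ cos φ₀, y = Rφ, so h = 1 and k = cos 36.2° / cos φ.
At 61.5°: h = 1.000, k = 1.691; principal scales a = 1.691, b = 1.000.
sin(ω/2) = (a − b)/(a + b) = 0.6912/2.691 = 0.2568, so ω = 2 arcsin(0.2568) ≈ 29.8°.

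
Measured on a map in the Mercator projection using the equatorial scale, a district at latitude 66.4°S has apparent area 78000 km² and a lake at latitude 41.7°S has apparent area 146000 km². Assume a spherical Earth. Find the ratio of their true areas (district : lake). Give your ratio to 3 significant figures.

0.154

Mercator's areal exaggeration is sec²φ; hence true area = (apparent area) · cos²φ.
True area of district: 78000 × cos²(66.4°) = 78000 × 0.1603 = 12500 km².
True area of lake: 146000 × cos²(41.7°) = 146000 × 0.5575 = 81390 km².
Ratio = 12500 / 81390 ≈ 0.154.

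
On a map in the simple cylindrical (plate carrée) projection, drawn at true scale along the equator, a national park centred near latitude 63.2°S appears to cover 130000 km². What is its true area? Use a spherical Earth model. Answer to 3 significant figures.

In the plate carrée (x = Rλ, y = Rφ), meridians are true-scale (h = 1) and parallels are stretched by k = sec φ.
Areal scale = h·k = 1 × sec φ; at 63.2°, h = 1.000, k = 2.218, so h·k = 2.218.
True area = apparent / (areal scale) = 130000 / 2.218 ≈ 58600 km².

58600 km²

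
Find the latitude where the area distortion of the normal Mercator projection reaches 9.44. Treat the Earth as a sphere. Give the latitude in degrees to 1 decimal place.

Mercator areal scale is sec²φ.
sec²φ = 9.44  ⇒  cos²φ = 0.1059  ⇒  cos φ = 0.3255.
φ = arccos(0.3255) ≈ 71.0°.

71.0°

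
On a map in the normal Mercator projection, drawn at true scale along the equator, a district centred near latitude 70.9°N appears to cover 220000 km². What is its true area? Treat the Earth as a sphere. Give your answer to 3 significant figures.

Mercator is conformal, so the point scale is isotropic: h = k = sec φ = 1/cos φ.
Areal scale = k² = sec²φ = 1/cos²(70.9°) = 1/0.3272² = 9.340.
True area = apparent / (areal scale) = 220000 / 9.340 ≈ 23600 km².

23600 km²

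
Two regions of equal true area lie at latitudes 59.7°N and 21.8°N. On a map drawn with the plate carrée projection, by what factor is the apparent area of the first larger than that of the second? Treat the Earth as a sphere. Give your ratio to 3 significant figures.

1.84

For the equirectangular projection with φ₀ = 0 (plate carrée), h = 1 along meridians and k = sec φ along parallels.
Areal scale at 59.7°: h·k = 1.000 × 1.982 = 1.982.
Areal scale at 21.8°: h·k = 1.000 × 1.077 = 1.077.
Ratio = 1.982/1.077 ≈ 1.84.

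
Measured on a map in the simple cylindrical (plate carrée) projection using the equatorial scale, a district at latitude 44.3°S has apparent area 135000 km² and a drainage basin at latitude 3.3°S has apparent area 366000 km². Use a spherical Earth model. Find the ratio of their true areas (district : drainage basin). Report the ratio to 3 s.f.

Plate carrée has h = 1 and k = sec φ, giving areal scale sec φ; true area = (apparent area) · cos φ.
True area of district: 135000 × cos(44.3°) = 135000 × 0.7157 = 96620 km².
True area of drainage basin: 366000 × cos(3.3°) = 366000 × 0.9983 = 365400 km².
Ratio = 96620 / 365400 ≈ 0.264.

0.264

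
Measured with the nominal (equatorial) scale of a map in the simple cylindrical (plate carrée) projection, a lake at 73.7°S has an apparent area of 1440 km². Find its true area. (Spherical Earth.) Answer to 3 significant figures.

Plate carrée maps x = Rλ, y = Rφ. The meridian scale is h = 1 and the parallel scale is k = 1/cos φ = sec φ.
Areal scale = h·k = 1 × sec φ; at 73.7°, h = 1.000, k = 3.563, so h·k = 3.563.
True area = apparent / (areal scale) = 1440 / 3.563 ≈ 404 km².

404 km²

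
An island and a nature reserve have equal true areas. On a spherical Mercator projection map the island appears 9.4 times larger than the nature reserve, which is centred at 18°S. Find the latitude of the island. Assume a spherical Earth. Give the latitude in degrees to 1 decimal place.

71.9°

Mercator areal scale is sec²φ, so apparent-area ratio = sec²φ₁ / sec²φ₂ = cos²φ₂ / cos²φ₁.
cos²φ₂ / cos²φ₁ = 9.4  ⇒  cos φ₁ = cos 18° / √9.4 = 0.9511/3.066 = 0.3102.
φ₁ = arccos(0.3102) ≈ 71.9°.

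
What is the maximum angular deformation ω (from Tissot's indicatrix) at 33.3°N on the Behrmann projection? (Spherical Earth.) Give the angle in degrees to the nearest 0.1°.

4.1°

Behrmann is a cylindrical equal-area projection with standard parallels at ±30°. For cylindrical equal-area with standard parallel φ₀, h = cos φ / cos φ₀ and k = cos φ₀ / cos φ, so h·k = 1.
At 33.3°: h = 0.9651, k = 1.036; principal scales a = 1.036, b = 0.9651.
sin(ω/2) = (a − b)/(a + b) = 0.07105/2.001 = 0.03550, so ω = 2 arcsin(0.03550) ≈ 4.1°.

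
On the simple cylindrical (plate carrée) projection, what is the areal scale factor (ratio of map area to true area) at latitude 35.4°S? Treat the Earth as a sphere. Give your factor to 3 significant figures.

1.23

In the plate carrée (x = Rλ, y = Rφ), meridians are true-scale (h = 1) and parallels are stretched by k = sec φ.
Areal scale = h·k = 1 × sec φ; at 35.4°, h = 1.000, k = 1.227, so h·k = 1.227.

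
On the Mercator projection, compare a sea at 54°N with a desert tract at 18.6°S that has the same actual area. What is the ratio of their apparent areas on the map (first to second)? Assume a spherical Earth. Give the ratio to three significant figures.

Mercator is conformal with k = sec φ, so areal scale = k² = sec²φ.
At 54°: sec²(54°) = 1/0.5878² = 2.894.
At 18.6°: sec²(18.6°) = 1/0.9478² = 1.113.
Ratio = 2.894/1.113 = cos²(18.6°)/cos²(54°) ≈ 2.60.

2.60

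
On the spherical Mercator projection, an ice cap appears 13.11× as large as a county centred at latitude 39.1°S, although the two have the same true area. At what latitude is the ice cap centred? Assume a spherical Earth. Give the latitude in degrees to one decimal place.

77.6°

For equal true areas on Mercator, apparent areas scale as sec²φ, so the ratio is cos²φ₂ / cos²φ₁.
cos²φ₂ / cos²φ₁ = 13.11  ⇒  cos φ₁ = cos 39.1° / √13.11 = 0.7760/3.621 = 0.2143.
φ₁ = arccos(0.2143) ≈ 77.6°.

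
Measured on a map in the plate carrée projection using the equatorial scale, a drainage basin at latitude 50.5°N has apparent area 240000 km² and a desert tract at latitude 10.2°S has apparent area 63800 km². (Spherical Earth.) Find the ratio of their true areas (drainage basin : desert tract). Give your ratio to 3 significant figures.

2.43

On the plate carrée, areal scale = h·k = 1 × sec φ, so true area = apparent × cos φ.
True area of drainage basin: 240000 × cos(50.5°) = 240000 × 0.6361 = 152700 km².
True area of desert tract: 63800 × cos(10.2°) = 63800 × 0.9842 = 62790 km².
Ratio = 152700 / 62790 ≈ 2.43.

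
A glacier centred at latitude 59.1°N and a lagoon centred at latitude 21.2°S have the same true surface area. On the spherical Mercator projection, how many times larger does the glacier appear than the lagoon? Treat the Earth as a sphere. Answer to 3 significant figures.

3.30

Mercator is conformal with k = sec φ, so areal scale = k² = sec²φ.
At 59.1°: sec²(59.1°) = 1/0.5135² = 3.792.
At 21.2°: sec²(21.2°) = 1/0.9323² = 1.150.
Ratio = 3.792/1.150 = cos²(21.2°)/cos²(59.1°) ≈ 3.30.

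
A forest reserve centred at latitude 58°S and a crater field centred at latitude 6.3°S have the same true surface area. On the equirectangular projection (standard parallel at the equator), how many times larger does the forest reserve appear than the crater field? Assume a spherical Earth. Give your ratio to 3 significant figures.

In the plate carrée (x = Rλ, y = Rφ), meridians are true-scale (h = 1) and parallels are stretched by k = sec φ.
Areal scale at 58°: h·k = 1.000 × 1.887 = 1.887.
Areal scale at 6.3°: h·k = 1.000 × 1.006 = 1.006.
Ratio = 1.887/1.006 ≈ 1.88.

1.88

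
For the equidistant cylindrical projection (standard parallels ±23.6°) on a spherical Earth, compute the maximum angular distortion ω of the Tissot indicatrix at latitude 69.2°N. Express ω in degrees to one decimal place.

52.4°

In the equirectangular projection with standard parallel φ₀ = 23.6° (x = Rλ cos φ₀, y = Rφ), meridians are true-scale (h = 1) and the parallel scale is k = cos φ₀ / cos φ.
At 69.2°: h = 1.000, k = 2.581; principal scales a = 2.581, b = 1.000.
sin(ω/2) = (a − b)/(a + b) = 1.581/3.581 = 0.4414, so ω = 2 arcsin(0.4414) ≈ 52.4°.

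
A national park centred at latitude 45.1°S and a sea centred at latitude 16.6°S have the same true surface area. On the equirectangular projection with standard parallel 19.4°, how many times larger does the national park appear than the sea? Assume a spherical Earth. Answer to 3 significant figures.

1.36

The equidistant cylindrical projection with φ₀ = 19.4° has h = 1 (meridians true) and k = cos φ₀ / cos φ along parallels.
Areal scale at 45.1°: h·k = 1.000 × 1.336 = 1.336.
Areal scale at 16.6°: h·k = 1.000 × 0.9842 = 0.9842.
Ratio = 1.336/0.9842 ≈ 1.36.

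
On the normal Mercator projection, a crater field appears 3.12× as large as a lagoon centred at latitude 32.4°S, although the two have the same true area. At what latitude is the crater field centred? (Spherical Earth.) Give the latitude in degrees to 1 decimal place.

On Mercator, (apparent₁)/(apparent₂) = sec²φ₁ / sec²φ₂ when true areas are equal.
cos²φ₂ / cos²φ₁ = 3.12  ⇒  cos φ₁ = cos 32.4° / √3.12 = 0.8443/1.766 = 0.4780.
φ₁ = arccos(0.4780) ≈ 61.4°.

61.4°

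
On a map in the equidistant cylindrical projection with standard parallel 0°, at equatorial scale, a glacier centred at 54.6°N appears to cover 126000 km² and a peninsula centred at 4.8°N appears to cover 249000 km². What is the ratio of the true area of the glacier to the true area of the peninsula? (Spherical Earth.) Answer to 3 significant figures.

0.294

On the plate carrée, areal scale = h·k = 1 × sec φ, so true area = apparent × cos φ.
True area of glacier: 126000 × cos(54.6°) = 126000 × 0.5793 = 72990 km².
True area of peninsula: 249000 × cos(4.8°) = 249000 × 0.9965 = 248100 km².
Ratio = 72990 / 248100 ≈ 0.294.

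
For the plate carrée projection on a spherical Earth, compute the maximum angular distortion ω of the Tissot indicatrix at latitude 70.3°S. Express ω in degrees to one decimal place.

59.4°

In the plate carrée (x = Rλ, y = Rφ), meridians are true-scale (h = 1) and parallels are stretched by k = sec φ.
At 70.3°: h = 1.000, k = 2.967; principal scales a = 2.967, b = 1.000.
sin(ω/2) = (a − b)/(a + b) = 1.967/3.967 = 0.4958, so ω = 2 arcsin(0.4958) ≈ 59.4°.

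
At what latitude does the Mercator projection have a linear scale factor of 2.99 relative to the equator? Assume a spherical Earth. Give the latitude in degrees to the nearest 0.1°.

Mercator scale is k = sec φ = 1/cos φ.
1/cos φ = 2.99  ⇒  cos φ = 0.3344  ⇒  φ = arccos(0.3344) ≈ 70.5°.

70.5°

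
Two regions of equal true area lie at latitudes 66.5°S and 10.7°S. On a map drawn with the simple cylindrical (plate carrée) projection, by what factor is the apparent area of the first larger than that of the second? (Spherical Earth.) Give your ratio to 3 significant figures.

Plate carrée maps x = Rλ, y = Rφ. The meridian scale is h = 1 and the parallel scale is k = 1/cos φ = sec φ.
Areal scale at 66.5°: h·k = 1.000 × 2.508 = 2.508.
Areal scale at 10.7°: h·k = 1.000 × 1.018 = 1.018.
Ratio = 2.508/1.018 ≈ 2.46.

2.46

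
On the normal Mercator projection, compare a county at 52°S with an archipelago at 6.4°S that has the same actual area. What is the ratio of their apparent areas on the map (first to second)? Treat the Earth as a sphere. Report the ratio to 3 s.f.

Mercator areal scale is sec²φ.
At 52°: sec²(52°) = 1/0.6157² = 2.638.
At 6.4°: sec²(6.4°) = 1/0.9938² = 1.013.
Ratio = 2.638/1.013 = cos²(6.4°)/cos²(52°) ≈ 2.61.

2.61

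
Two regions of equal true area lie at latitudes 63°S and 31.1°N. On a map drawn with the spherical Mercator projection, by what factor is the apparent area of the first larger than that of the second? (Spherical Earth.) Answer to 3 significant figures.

3.56

On Mercator, area is exaggerated by sec²φ = 1/cos²φ.
At 63°: sec²(63°) = 1/0.4540² = 4.852.
At 31.1°: sec²(31.1°) = 1/0.8563² = 1.364.
Ratio = 4.852/1.364 = cos²(31.1°)/cos²(63°) ≈ 3.56.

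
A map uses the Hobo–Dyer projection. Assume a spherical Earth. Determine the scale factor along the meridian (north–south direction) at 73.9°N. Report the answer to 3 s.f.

0.350

Hobo–Dyer is a cylindrical equal-area projection with standard parallels at ±37.5°. A cylindrical equal-area projection with standard parallel φ₀ has meridian scale h = cos φ / cos φ₀ and parallel scale k = cos φ₀ / cos φ (so areas are preserved, h·k = 1).
h = cos 73.9° / cos 37.5° = 0.2773/0.7934 = 0.3495.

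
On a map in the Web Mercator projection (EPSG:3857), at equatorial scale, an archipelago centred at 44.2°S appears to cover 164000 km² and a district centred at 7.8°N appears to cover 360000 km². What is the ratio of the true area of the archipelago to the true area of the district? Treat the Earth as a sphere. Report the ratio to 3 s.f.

Since Mercator area scale is 1/cos²φ, the true area equals the apparent area multiplied by cos²φ.
True area of archipelago: 164000 × cos²(44.2°) = 164000 × 0.5140 = 84290 km².
True area of district: 360000 × cos²(7.8°) = 360000 × 0.9816 = 353400 km².
Ratio = 84290 / 353400 ≈ 0.239.

0.239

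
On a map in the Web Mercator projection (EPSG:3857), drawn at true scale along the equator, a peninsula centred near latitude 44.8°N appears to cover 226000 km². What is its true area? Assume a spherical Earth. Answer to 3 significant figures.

Mercator is conformal, so the point scale is isotropic: h = k = sec φ = 1/cos φ.
Areal scale = k² = sec²φ = 1/cos²(44.8°) = 1/0.7096² = 1.986.
True area = apparent / (areal scale) = 226000 / 1.986 ≈ 114000 km².

114000 km²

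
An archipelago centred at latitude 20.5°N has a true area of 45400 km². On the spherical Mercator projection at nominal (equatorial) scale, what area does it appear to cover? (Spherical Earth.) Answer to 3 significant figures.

For Mercator, h = k = sec φ (a conformal cylindrical projection has a single point scale, 1/cos φ).
Areal scale = k² = sec²φ = 1/cos²(20.5°) = 1/0.9367² = 1.140.
Apparent area = 45400 × 1.140 ≈ 51700 km².

51700 km²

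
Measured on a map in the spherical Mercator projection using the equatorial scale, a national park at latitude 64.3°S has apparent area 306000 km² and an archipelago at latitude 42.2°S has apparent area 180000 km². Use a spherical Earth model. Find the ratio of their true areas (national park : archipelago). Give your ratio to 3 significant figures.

0.583

Since Mercator area scale is 1/cos²φ, the true area equals the apparent area multiplied by cos²φ.
True area of national park: 306000 × cos²(64.3°) = 306000 × 0.1881 = 57550 km².
True area of archipelago: 180000 × cos²(42.2°) = 180000 × 0.5488 = 98780 km².
Ratio = 57550 / 98780 ≈ 0.583.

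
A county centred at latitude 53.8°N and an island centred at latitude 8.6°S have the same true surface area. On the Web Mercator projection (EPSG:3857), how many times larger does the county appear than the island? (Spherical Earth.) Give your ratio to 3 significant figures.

Mercator areal scale is sec²φ.
At 53.8°: sec²(53.8°) = 1/0.5906² = 2.867.
At 8.6°: sec²(8.6°) = 1/0.9888² = 1.023.
Ratio = 2.867/1.023 = cos²(8.6°)/cos²(53.8°) ≈ 2.80.

2.80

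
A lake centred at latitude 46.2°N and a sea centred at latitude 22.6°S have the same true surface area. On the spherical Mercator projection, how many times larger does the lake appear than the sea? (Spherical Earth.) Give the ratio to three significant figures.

Mercator areal scale is sec²φ.
At 46.2°: sec²(46.2°) = 1/0.6921² = 2.087.
At 22.6°: sec²(22.6°) = 1/0.9232² = 1.173.
Ratio = 2.087/1.173 = cos²(22.6°)/cos²(46.2°) ≈ 1.78.

1.78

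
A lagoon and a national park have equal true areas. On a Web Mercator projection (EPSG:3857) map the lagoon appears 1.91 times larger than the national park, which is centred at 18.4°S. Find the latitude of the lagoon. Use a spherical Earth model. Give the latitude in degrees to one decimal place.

On Mercator, (apparent₁)/(apparent₂) = sec²φ₁ / sec²φ₂ when true areas are equal.
cos²φ₂ / cos²φ₁ = 1.91  ⇒  cos φ₁ = cos 18.4° / √1.91 = 0.9489/1.382 = 0.6866.
φ₁ = arccos(0.6866) ≈ 46.6°.

46.6°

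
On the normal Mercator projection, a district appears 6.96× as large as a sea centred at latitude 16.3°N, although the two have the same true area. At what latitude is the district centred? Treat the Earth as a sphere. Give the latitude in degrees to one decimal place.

For equal true areas on Mercator, apparent areas scale as sec²φ, so the ratio is cos²φ₂ / cos²φ₁.
cos²φ₂ / cos²φ₁ = 6.96  ⇒  cos φ₁ = cos 16.3° / √6.96 = 0.9598/2.638 = 0.3638.
φ₁ = arccos(0.3638) ≈ 68.7°.

68.7°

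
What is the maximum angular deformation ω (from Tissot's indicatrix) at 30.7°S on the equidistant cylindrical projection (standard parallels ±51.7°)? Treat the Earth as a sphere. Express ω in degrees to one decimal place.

The equidistant cylindrical projection with φ₀ = 51.7° has h = 1 (meridians true) and k = cos φ₀ / cos φ along parallels.
At 30.7°: h = 1.000, k = 0.7208; principal scales a = 1.000, b = 0.7208.
sin(ω/2) = (a − b)/(a + b) = 0.2792/1.721 = 0.1623, so ω = 2 arcsin(0.1623) ≈ 18.7°.

18.7°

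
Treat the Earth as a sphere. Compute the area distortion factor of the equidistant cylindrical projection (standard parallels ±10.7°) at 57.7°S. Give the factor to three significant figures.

With standard parallel φ₀ = 10.7°, the equirectangular projection gives x = Rλ cos φ₀, y = Rφ, so h = 1 and k = cos 10.7° / cos φ.
Areal scale = h·k = 1 × cos φ₀ / cos φ; at 57.7°, h = 1.000, k = 1.839, so h·k = 1.839.

1.84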